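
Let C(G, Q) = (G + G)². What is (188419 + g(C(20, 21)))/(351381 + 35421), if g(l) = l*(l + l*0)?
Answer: 2748419/386802 ≈ 7.1055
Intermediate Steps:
C(G, Q) = 4*G² (C(G, Q) = (2*G)² = 4*G²)
g(l) = l² (g(l) = l*(l + 0) = l*l = l²)
(188419 + g(C(20, 21)))/(351381 + 35421) = (188419 + (4*20²)²)/(351381 + 35421) = (188419 + (4*400)²)/386802 = (188419 + 1600²)*(1/386802) = (188419 + 2560000)*(1/386802) = 2748419*(1/386802) = 2748419/386802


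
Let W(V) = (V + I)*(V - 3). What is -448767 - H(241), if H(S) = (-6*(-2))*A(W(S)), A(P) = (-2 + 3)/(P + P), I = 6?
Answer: -13190608434/29393 ≈ -4.4877e+5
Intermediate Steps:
W(V) = (-3 + V)*(6 + V) (W(V) = (V + 6)*(V - 3) = (6 + V)*(-3 + V) = (-3 + V)*(6 + V))
A(P) = 1/(2*P)
H(S) = 6/(-18 + S² + 3*S) (H(S) = (-6*(-2))*(1/(2*(-18 + S² + 3*S))) = 12*(1/(2*(-18 + S² + 3*S))) = 6/(-18 + S² + 3*S))
-448767 - H(241) = -448767 - 6/(-18 + 241² + 3*241) = -448767 - 6/(-18 + 58081 + 723) = -448767 - 6/58786 = -448767 - 1*3/29393 = -448767 - 3/29393 = -13190608434/29393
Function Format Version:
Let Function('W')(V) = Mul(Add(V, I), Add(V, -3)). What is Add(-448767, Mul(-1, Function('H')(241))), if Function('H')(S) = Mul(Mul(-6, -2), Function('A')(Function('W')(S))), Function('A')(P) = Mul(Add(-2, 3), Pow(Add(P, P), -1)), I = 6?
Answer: Rational(-13190608434, 29393) ≈ -4.4877e+5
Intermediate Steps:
Function('W')(V) = Mul(Add(-3, V), Add(6, V)) (Function('W')(V) = Mul(Add(V, 6), Add(V, -3)) = Mul(Add(6, V), Add(-3, V)) = Mul(Add(-3, V), Add(6, V)))
Function('A')(P) = Mul(Rational(1, 2), Pow(P, -1)) (Function('A')(P) = Mul(1, Pow(Mul(2, P), -1)) = Mul(1, Mul(Rational(1, 2), Pow(P, -1))) = Mul(Rational(1, 2), Pow(P, -1)))
Function('H')(S) = Mul(6, Pow(Add(-18, Pow(S, 2), Mul(3, S)), -1)) (Function('H')(S) = Mul(Mul(-6, -2), Mul(Rational(1, 2), Pow(Add(-18, Pow(S, 2), Mul(3, S)), -1))) = Mul(12, Mul(Rational(1, 2), Pow(Add(-18, Pow(S, 2), Mul(3, S)), -1))) = Mul(6, Pow(Add(-18, Pow(S, 2), Mul(3, S)), -1)))
Add(-448767, Mul(-1, Function('H')(241))) = Add(-448767, Mul(-1, Mul(6, Pow(Add(-18, Pow(241, 2), Mul(3, 241)), -1)))) = Add(-448767, Mul(-1, Mul(6, Pow(Add(-18, 58081, 723), -1)))) = Add(-448767, Mul(-1, Mul(6, Pow(58786, -1)))) = Add(-448767, Mul(-1, Mul(6, Rational(1, 58786)))) = Add(-448767, Mul(-1, Rational(3, 29393))) = Add(-448767, Rational(-3, 29393)) = Rational(-13190608434, 29393)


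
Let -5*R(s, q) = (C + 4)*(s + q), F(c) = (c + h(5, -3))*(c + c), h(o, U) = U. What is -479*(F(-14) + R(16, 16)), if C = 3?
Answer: -1032724/5 ≈ -2.0654e+5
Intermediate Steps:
F(c) = 2*c*(-3 + c) (F(c) = (c - 3)*(c + c) = (-3 + c)*(2*c) = 2*c*(-3 + c))
R(s, q) = -7*q/5 - 7*s/5 (R(s, q) = -(3 + 4)*(s + q)/5 = -7*(q + s)/5 = -(7*q + 7*s)/5 = -7*q/5 - 7*s/5)
-479*(F(-14) + R(16, 16)) = -479*(2*(-14)*(-3 - 14) + (-7/5*16 - 7/5*16)) = -479*(2*(-14)*(-17) + (-112/5 - 112/5)) = -479*(476 - 224/5) = -479*2156/5 = -1032724/5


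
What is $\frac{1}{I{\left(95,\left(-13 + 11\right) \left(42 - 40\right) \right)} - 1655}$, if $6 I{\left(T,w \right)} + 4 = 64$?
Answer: $- \frac{1}{1645} \approx -0.0006079$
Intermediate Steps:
$I{\left(T,w \right)} = 10$ ($I{\left(T,w \right)} = - \frac{2}{3} + \frac{1}{6} \cdot 64 = - \frac{2}{3} + \frac{32}{3} = 10$)
$\frac{1}{I{\left(95,\left(-13 + 11\right) \left(42 - 40\right) \right)} - 1655} = \frac{1}{10 - 1655} = \frac{1}{-1645} = - \frac{1}{1645}$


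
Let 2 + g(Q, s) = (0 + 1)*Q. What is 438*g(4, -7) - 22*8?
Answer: 700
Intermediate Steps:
g(Q, s) = -2 + Q (g(Q, s) = -2 + (0 + 1)*Q = -2 + 1*Q = -2 + Q)
438*g(4, -7) - 22*8 = 438*(-2 + 4) - 22*8 = 438*2 - 176 = 876 - 176 = 700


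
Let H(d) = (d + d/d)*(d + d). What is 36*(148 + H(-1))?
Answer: 5328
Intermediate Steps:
H(d) = 2*d*(1 + d) (H(d) = (d + 1)*(2*d) = (1 + d)*(2*d) = 2*d*(1 + d))
36*(148 + H(-1)) = 36*(148 + 2*(-1)*(1 - 1)) = 36*(148 + 2*(-1)*0) = 36*(148 + 0) = 36*148 = 5328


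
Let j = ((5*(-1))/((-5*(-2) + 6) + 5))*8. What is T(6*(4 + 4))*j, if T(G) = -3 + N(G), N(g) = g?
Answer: -600/7 ≈ -85.714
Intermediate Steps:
T(G) = -3 + G
j = -40/21 (j = -5/((10 + 6) + 5)*8 = -5/(16 + 5)*8 = -5/21*8 = -40/21 ≈ -1.9048)
T(6*(4 + 4))*j = (-3 + 6*(4 + 4))*(-40/21) = (-3 + 6*8)*(-40/21) = (-3 + 48)*(-40/21) = 45*(-40/21) = -600/7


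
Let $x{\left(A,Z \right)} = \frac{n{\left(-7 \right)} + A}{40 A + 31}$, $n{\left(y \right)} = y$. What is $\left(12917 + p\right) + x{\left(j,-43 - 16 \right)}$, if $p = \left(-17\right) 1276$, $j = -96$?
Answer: $- \frac{33423872}{3809} \approx -8775.0$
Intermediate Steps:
$x{\left(A,Z \right)} = \frac{-7 + A}{31 + 40 A}$ ($x{\left(A,Z \right)} = \frac{-7 + A}{40 A + 31} = \frac{-7 + A}{31 + 40 A}$)
$p = -21692$
$\left(12917 + p\right) + x{\left(j,-43 - 16 \right)} = \left(12917 - 21692\right) + \frac{-7 - 96}{31 + 40 \left(-96\right)} = -8775 + \frac{1}{31 - 3840} \left(-103\right) = -8775 + \frac{1}{-3809} \left(-103\right) = -8775 - - \frac{103}{3809} = -8775 + \frac{103}{3809} = - \frac{33423872}{3809}$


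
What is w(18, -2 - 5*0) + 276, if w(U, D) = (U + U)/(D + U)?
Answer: 1113/4 ≈ 278.25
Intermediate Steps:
w(U, D) = 2*U/(D + U) (w(U, D) = (2*U)/(D + U) = 2*U/(D + U))
w(18, -2 - 5*0) + 276 = 2*18/((-2 - 5*0) + 18) + 276 = 2*18/((-2 + 0) + 18) + 276 = 2*18/(-2 + 18) + 276 = 2*18/16 + 276 = 2*18*(1/16) + 276 = 9/4 + 276 = 1113/4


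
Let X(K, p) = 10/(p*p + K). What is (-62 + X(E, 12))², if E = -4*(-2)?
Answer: 22155849/5776 ≈ 3835.8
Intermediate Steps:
E = 8
X(K, p) = 10/(K + p²) (X(K, p) = 10/(p² + K) = 10/(K + p²))
(-62 + X(E, 12))² = (-62 + 10/(8 + 12²))² = (-62 + 10/(8 + 144))² = (-62 + 10/152)² = (-62 + 10*(1/152))² = (-62 + 5/76)² = (-4707/76)² = 22155849/5776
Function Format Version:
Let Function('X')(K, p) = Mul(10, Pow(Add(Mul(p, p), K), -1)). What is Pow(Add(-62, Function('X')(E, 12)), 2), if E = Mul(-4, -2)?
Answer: Rational(22155849, 5776) ≈ 3835.8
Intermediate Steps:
E = 8
Function('X')(K, p) = Mul(10, Pow(Add(K, Pow(p, 2)), -1)) (Function('X')(K, p) = Mul(10, Pow(Add(Pow(p, 2), K), -1)) = Mul(10, Pow(Add(K, Pow(p, 2)), -1)))
Pow(Add(-62, Function('X')(E, 12)), 2) = Pow(Add(-62, Mul(10, Pow(Add(8, Pow(12, 2)), -1))), 2) = Pow(Add(-62, Mul(10, Pow(Add(8, 144), -1))), 2) = Pow(Add(-62, Mul(10, Pow(152, -1))), 2) = Pow(Add(-62, Mul(10, Rational(1, 152))), 2) = Pow(Add(-62, Rational(5, 76)), 2) = Pow(Rational(-4707, 76), 2) = Rational(22155849, 5776)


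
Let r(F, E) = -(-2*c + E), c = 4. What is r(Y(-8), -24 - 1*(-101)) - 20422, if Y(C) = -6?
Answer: -20491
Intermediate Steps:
r(F, E) = 8 - E (r(F, E) = -(-2*4 + E) = -(-8 + E) = 8 - E)
r(Y(-8), -24 - 1*(-101)) - 20422 = (8 - (-24 - 1*(-101))) - 20422 = (8 - (-24 + 101)) - 20422 = (8 - 1*77) - 20422 = (8 - 77) - 20422 = -69 - 20422 = -20491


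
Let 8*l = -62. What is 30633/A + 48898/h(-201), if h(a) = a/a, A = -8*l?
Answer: 3062309/62 ≈ 49392.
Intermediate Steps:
l = -31/4 (l = (⅛)*(-62) = -31/4 ≈ -7.7500)
A = 62 (A = -8*(-31/4) = 62)
h(a) = 1
30633/A + 48898/h(-201) = 30633/62 + 48898/1 = 30633*(1/62) + 48898*1 = 30633/62 + 48898 = 3062309/62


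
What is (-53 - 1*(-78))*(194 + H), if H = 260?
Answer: 11350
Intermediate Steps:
(-53 - 1*(-78))*(194 + H) = (-53 - 1*(-78))*(194 + 260) = (-53 + 78)*454 = 25*454 = 11350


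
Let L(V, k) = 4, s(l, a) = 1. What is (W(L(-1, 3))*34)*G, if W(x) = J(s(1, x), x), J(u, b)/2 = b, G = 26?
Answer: 7072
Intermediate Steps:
J(u, b) = 2*b
W(x) = 2*x
(W(L(-1, 3))*34)*G = ((2*4)*34)*26 = (8*34)*26 = 272*26 = 7072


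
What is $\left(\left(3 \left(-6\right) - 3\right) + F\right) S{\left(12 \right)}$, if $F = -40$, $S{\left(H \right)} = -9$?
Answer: $549$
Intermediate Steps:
$\left(\left(3 \left(-6\right) - 3\right) + F\right) S{\left(12 \right)} = \left(\left(3 \left(-6\right) - 3\right) - 40\right) \left(-9\right) = \left(\left(-18 - 3\right) - 40\right) \left(-9\right) = \left(-21 - 40\right) \left(-9\right) = \left(-61\right) \left(-9\right) = 549$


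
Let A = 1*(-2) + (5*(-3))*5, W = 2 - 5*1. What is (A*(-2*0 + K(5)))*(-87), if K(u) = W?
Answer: -20097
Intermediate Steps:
W = -3 (W = 2 - 5 = -3)
K(u) = -3
A = -77 (A = -2 - 15*5 = -2 - 75 = -77)
(A*(-2*0 + K(5)))*(-87) = -77*(-2*0 - 3)*(-87) = -77*(0 - 3)*(-87) = -77*(-3)*(-87) = 231*(-87) = -20097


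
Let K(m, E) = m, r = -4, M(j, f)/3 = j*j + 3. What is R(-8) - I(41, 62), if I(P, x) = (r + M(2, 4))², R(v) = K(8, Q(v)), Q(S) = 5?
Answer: -281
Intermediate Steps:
M(j, f) = 9 + 3*j² (M(j, f) = 3*(j*j + 3) = 3*(j² + 3) = 3*(3 + j²) = 9 + 3*j²)
R(v) = 8
I(P, x) = 289 (I(P, x) = (-4 + (9 + 3*2²))² = (-4 + (9 + 3*4))² = (-4 + (9 + 12))² = (-4 + 21)² = 17² = 289)
R(-8) - I(41, 62) = 8 - 1*289 = 8 - 289 = -281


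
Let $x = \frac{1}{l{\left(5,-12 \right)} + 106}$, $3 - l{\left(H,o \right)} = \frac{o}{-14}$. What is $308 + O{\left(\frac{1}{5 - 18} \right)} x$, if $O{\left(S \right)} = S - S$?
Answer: $308$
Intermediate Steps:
$l{\left(H,o \right)} = 3 + \frac{o}{14}$ ($l{\left(H,o \right)} = 3 - \frac{o}{-14} = 3 - o \left(- \frac{1}{14}\right) = 3 - - \frac{o}{14} = 3 + \frac{o}{14}$)
$O{\left(S \right)} = 0$
$x = \frac{7}{757}$ ($x = \frac{1}{\left(3 + \frac{1}{14} \left(-12\right)\right) + 106} = \frac{1}{\left(3 - \frac{6}{7}\right) + 106} = \frac{1}{\frac{15}{7} + 106} = \frac{1}{\frac{757}{7}} = \frac{7}{757} \approx 0.009247$)
$308 + O{\left(\frac{1}{5 - 18} \right)} x = 308 + 0 \cdot \frac{7}{757} = 308 + 0 = 308$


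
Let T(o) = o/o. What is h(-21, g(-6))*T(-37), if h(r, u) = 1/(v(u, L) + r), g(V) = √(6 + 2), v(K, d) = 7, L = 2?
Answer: -1/14 ≈ -0.071429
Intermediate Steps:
g(V) = 2*√2 (g(V) = √8 = 2*√2)
h(r, u) = 1/(7 + r)
T(o) = 1
h(-21, g(-6))*T(-37) = 1/(7 - 21) = 1/(-14) = -1/14*1 = -1/14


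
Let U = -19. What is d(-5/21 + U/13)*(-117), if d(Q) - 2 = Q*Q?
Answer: -364354/637 ≈ -571.98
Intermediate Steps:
d(Q) = 2 + Q² (d(Q) = 2 + Q*Q = 2 + Q²)
d(-5/21 + U/13)*(-117) = (2 + (-5/21 - 19/13)²)*(-117) = (2 + (-464/273)²)*(-117) = (2 + 215296/74529)*(-117) = (364354/74529)*(-117) = -364354/637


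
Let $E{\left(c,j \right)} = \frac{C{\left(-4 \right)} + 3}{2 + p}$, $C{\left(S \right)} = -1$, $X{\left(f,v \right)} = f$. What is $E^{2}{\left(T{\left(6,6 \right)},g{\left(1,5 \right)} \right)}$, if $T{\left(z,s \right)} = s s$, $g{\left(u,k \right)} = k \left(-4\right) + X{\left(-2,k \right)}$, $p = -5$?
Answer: $\frac{4}{9} \approx 0.44444$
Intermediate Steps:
$g{\left(u,k \right)} = -2 - 4 k$ ($g{\left(u,k \right)} = k \left(-4\right) - 2 = - 4 k - 2 = -2 - 4 k$)
$T{\left(z,s \right)} = s^{2}$
$E{\left(c,j \right)} = - \frac{2}{3}$ ($E{\left(c,j \right)} = \frac{-1 + 3}{2 - 5} = \frac{2}{-3} = 2 \left(- \frac{1}{3}\right) = - \frac{2}{3}$)
$E^{2}{\left(T{\left(6,6 \right)},g{\left(1,5 \right)} \right)} = \left(- \frac{2}{3}\right)^{2} = \frac{4}{9}$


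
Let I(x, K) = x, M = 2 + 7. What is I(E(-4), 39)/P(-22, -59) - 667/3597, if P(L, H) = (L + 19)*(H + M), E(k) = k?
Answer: -19073/89925 ≈ -0.21210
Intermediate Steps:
M = 9
P(L, H) = (9 + H)*(19 + L) (P(L, H) = (L + 19)*(H + 9) = (19 + L)*(9 + H) = (9 + H)*(19 + L))
I(E(-4), 39)/P(-22, -59) - 667/3597 = -4/(171 + 9*(-22) + 19*(-59) - 59*(-22)) - 667/3597 = -4/(171 - 198 - 1121 + 1298) - 667*1/3597 = -4/150 - 667/3597 = -4*1/150 - 667/3597 = -2/75 - 667/3597 = -19073/89925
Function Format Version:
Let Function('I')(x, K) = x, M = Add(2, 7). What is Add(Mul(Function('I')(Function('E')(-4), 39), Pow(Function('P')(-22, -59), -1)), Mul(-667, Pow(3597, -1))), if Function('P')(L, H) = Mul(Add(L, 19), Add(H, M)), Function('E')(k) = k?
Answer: Rational(-19073, 89925) ≈ -0.21210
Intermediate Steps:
M = 9
Function('P')(L, H) = Mul(Add(9, H), Add(19, L)) (Function('P')(L, H) = Mul(Add(L, 19), Add(H, 9)) = Mul(Add(19, L), Add(9, H)) = Mul(Add(9, H), Add(19, L)))
Add(Mul(Function('I')(Function('E')(-4), 39), Pow(Function('P')(-22, -59), -1)), Mul(-667, Pow(3597, -1))) = Add(Mul(-4, Pow(Add(171, Mul(9, -22), Mul(19, -59), Mul(-59, -22)), -1)), Mul(-667, Pow(3597, -1))) = Add(Mul(-4, Pow(Add(171, -198, -1121, 1298), -1)), Mul(-667, Rational(1, 3597))) = Add(Mul(-4, Pow(150, -1)), Rational(-667, 3597)) = Add(Mul(-4, Rational(1, 150)), Rational(-667, 3597)) = Add(Rational(-2, 75), Rational(-667, 3597)) = Rational(-19073, 89925)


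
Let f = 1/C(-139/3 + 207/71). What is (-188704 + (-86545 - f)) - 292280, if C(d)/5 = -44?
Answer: -124856379/220 ≈ -5.6753e+5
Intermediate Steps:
C(d) = -220 (C(d) = 5*(-44) = -220)
f = -1/220 (f = 1/(-220) = -1/220 ≈ -0.0045455)
(-188704 + (-86545 - f)) - 292280 = (-188704 + (-86545 - 1*(-1/220))) - 292280 = (-188704 + (-86545 + 1/220)) - 292280 = (-188704 - 19039899/220) - 292280 = -60554779/220 - 292280 = -124856379/220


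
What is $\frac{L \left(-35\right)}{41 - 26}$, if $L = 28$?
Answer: $- \frac{196}{3} \approx -65.333$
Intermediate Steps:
$\frac{L \left(-35\right)}{41 - 26} = \frac{28 \left(-35\right)}{41 - 26} = - \frac{980}{15} = \left(-980\right) \frac{1}{15} = - \frac{196}{3}$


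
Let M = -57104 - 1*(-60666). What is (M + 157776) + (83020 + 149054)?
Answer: 393412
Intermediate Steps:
M = 3562 (M = -57104 + 60666 = 3562)
(M + 157776) + (83020 + 149054) = (3562 + 157776) + (83020 + 149054) = 161338 + 232074 = 393412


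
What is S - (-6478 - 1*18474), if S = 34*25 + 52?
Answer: 25854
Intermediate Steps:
S = 902 (S = 850 + 52 = 902)
S - (-6478 - 1*18474) = 902 - (-6478 - 1*18474) = 902 - (-6478 - 18474) = 902 - 1*(-24952) = 902 + 24952 = 25854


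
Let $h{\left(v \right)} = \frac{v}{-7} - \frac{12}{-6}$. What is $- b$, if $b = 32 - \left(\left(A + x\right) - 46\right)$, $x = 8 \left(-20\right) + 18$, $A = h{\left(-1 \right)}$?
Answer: $- \frac{1525}{7} \approx -217.86$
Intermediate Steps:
$h{\left(v \right)} = 2 - \frac{v}{7}$ ($h{\left(v \right)} = v \left(- \frac{1}{7}\right) - -2 = - \frac{v}{7} + 2 = 2 - \frac{v}{7}$)
$A = \frac{15}{7}$ ($A = 2 - - \frac{1}{7} = 2 + \frac{1}{7} = \frac{15}{7} \approx 2.1429$)
$x = -142$ ($x = -160 + 18 = -142$)
$b = \frac{1525}{7}$ ($b = 32 - \left(\left(\frac{15}{7} - 142\right) - 46\right) = 32 - \left(- \frac{979}{7} - 46\right) = 32 - - \frac{1301}{7} = 32 + \frac{1301}{7} = \frac{1525}{7} \approx 217.86$)
$- b = \left(-1\right) \frac{1525}{7} = - \frac{1525}{7}$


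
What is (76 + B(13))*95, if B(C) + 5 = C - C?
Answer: 6745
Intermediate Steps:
B(C) = -5 (B(C) = -5 + (C - C) = -5 + 0 = -5)
(76 + B(13))*95 = (76 - 5)*95 = 71*95 = 6745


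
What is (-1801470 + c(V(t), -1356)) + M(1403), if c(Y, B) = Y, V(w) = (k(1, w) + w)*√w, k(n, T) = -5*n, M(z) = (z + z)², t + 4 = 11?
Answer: 6072166 + 2*√7 ≈ 6.0722e+6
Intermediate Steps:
t = 7 (t = -4 + 11 = 7)
M(z) = 4*z² (M(z) = (2*z)² = 4*z²)
V(w) = √w*(-5 + w) (V(w) = (-5*1 + w)*√w = (-5 + w)*√w = √w*(-5 + w))
(-1801470 + c(V(t), -1356)) + M(1403) = (-1801470 + √7*(-5 + 7)) + 4*1403² = (-1801470 + √7*2) + 4*1968409 = (-1801470 + 2*√7) + 7873636 = 6072166 + 2*√7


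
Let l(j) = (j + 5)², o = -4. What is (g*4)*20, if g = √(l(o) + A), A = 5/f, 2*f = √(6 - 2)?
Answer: 80*√6 ≈ 195.96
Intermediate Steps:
f = 1 (f = √(6 - 2)/2 = √4/2 = (½)*2 = 1)
l(j) = (5 + j)²
A = 5 (A = 5/1 = 5*1 = 5)
g = √6 (g = √((5 - 4)² + 5) = √(1² + 5) = √(1 + 5) = √6 ≈ 2.4495)
(g*4)*20 = (√6*4)*20 = (4*√6)*20 = 80*√6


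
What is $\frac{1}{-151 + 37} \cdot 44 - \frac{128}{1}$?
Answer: $- \frac{7318}{57} \approx -128.39$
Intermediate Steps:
$\frac{1}{-151 + 37} \cdot 44 - \frac{128}{1} = \frac{1}{-114} \cdot 44 - 128 = \left(- \frac{1}{114}\right) 44 - 128 = - \frac{22}{57} - 128 = - \frac{7318}{57}$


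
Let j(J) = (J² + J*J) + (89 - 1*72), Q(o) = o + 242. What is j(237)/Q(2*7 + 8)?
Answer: 112355/264 ≈ 425.59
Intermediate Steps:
Q(o) = 242 + o
j(J) = 17 + 2*J² (j(J) = (J² + J²) + (89 - 72) = 2*J² + 17 = 17 + 2*J²)
j(237)/Q(2*7 + 8) = (17 + 2*237²)/(242 + (2*7 + 8)) = (17 + 2*56169)/(242 + (14 + 8)) = (17 + 112338)/(242 + 22) = 112355/264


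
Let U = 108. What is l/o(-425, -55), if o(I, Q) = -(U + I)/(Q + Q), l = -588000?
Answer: 64680000/317 ≈ 2.0404e+5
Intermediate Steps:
o(I, Q) = -(108 + I)/(2*Q) (o(I, Q) = -(108 + I)/(Q + Q) = -(108 + I)/(2*Q))
l/o(-425, -55) = -588000*(-110/(-108 - 1*(-425))) = -588000*(-110/(-108 + 425)) = -588000/((1/2)*(-1/55)*317) = -588000/(-317/110) = -588000*(-110/317) = 64680000/317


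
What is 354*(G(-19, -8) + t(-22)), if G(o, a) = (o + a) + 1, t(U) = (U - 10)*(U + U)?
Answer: 489228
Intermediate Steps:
t(U) = 2*U*(-10 + U) (t(U) = (-10 + U)*(2*U) = 2*U*(-10 + U))
G(o, a) = 1 + a + o (G(o, a) = (a + o) + 1 = 1 + a + o)
354*(G(-19, -8) + t(-22)) = 354*((1 - 8 - 19) + 2*(-22)*(-10 - 22)) = 354*(-26 + 2*(-22)*(-32)) = 354*(-26 + 1408) = 354*1382 = 489228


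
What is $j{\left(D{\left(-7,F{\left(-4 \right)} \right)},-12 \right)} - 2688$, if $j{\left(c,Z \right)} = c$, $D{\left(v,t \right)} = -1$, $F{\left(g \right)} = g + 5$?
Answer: $-2689$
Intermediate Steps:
$F{\left(g \right)} = 5 + g$
$j{\left(D{\left(-7,F{\left(-4 \right)} \right)},-12 \right)} - 2688 = -1 - 2688 = -2689$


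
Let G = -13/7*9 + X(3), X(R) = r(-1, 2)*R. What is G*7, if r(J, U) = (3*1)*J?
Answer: -180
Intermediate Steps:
r(J, U) = 3*J
X(R) = -3*R (X(R) = (3*(-1))*R = -3*R)
G = -180/7 (G = -13/7*9 - 3*3 = -13*⅐*9 - 9 = -13/7*9 - 9 = -117/7 - 9 = -180/7 ≈ -25.714)
G*7 = -180/7*7 = -180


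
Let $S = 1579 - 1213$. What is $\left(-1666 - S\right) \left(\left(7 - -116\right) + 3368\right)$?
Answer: $-7093712$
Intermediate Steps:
$S = 366$
$\left(-1666 - S\right) \left(\left(7 - -116\right) + 3368\right) = \left(-1666 - 366\right) \left(\left(7 - -116\right) + 3368\right) = \left(-1666 - 366\right) \left(\left(7 + 116\right) + 3368\right) = - 2032 \left(123 + 3368\right) = \left(-2032\right) 3491 = -7093712$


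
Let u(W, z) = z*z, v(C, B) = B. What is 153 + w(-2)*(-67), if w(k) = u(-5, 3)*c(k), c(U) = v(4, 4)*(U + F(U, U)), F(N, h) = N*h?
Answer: -4671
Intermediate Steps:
u(W, z) = z²
c(U) = 4*U + 4*U² (c(U) = 4*(U + U*U) = 4*(U + U²) = 4*U + 4*U²)
w(k) = 36*k*(1 + k) (w(k) = 3²*(4*k*(1 + k)) = 9*(4*k*(1 + k)) = 36*k*(1 + k))
153 + w(-2)*(-67) = 153 + (36*(-2)*(1 - 2))*(-67) = 153 + (36*(-2)*(-1))*(-67) = 153 + 72*(-67) = 153 - 4824 = -4671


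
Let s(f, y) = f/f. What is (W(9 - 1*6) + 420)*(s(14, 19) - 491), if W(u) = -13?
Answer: -199430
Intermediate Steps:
s(f, y) = 1
(W(9 - 1*6) + 420)*(s(14, 19) - 491) = (-13 + 420)*(1 - 491) = 407*(-490) = -199430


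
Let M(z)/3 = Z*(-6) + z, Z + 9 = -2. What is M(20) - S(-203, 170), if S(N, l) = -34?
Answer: 292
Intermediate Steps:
Z = -11 (Z = -9 - 2 = -11)
M(z) = 198 + 3*z (M(z) = 3*(-11*(-6) + z) = 3*(66 + z) = 198 + 3*z)
M(20) - S(-203, 170) = (198 + 3*20) - 1*(-34) = (198 + 60) + 34 = 258 + 34 = 292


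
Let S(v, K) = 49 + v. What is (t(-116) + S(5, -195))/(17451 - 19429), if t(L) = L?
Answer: 31/989 ≈ 0.031345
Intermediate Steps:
(t(-116) + S(5, -195))/(17451 - 19429) = (-116 + (49 + 5))/(17451 - 19429) = (-116 + 54)/(-1978) = -62*(-1/1978) = 31/989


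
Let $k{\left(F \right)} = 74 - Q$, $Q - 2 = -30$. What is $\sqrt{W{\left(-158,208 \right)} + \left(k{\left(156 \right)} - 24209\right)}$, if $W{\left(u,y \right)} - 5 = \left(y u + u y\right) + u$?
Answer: $2 i \sqrt{22497} \approx 299.98 i$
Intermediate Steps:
$Q = -28$ ($Q = 2 - 30 = -28$)
$W{\left(u,y \right)} = 5 + u + 2 u y$ ($W{\left(u,y \right)} = 5 + \left(\left(y u + u y\right) + u\right) = 5 + \left(\left(u y + u y\right) + u\right) = 5 + \left(2 u y + u\right) = 5 + \left(u + 2 u y\right) = 5 + u + 2 u y$)
$k{\left(F \right)} = 102$ ($k{\left(F \right)} = 74 - -28 = 74 + 28 = 102$)
$\sqrt{W{\left(-158,208 \right)} + \left(k{\left(156 \right)} - 24209\right)} = \sqrt{\left(5 - 158 + 2 \left(-158\right) 208\right) + \left(102 - 24209\right)} = \sqrt{\left(5 - 158 - 65728\right) - 24107} = \sqrt{-65881 - 24107} = \sqrt{-89988} = 2 i \sqrt{22497}$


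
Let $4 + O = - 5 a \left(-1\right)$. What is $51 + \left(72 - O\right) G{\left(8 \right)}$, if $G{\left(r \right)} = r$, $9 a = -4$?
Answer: $\frac{6091}{9} \approx 676.78$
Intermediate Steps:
$a = - \frac{4}{9}$ ($a = \frac{1}{9} \left(-4\right) = - \frac{4}{9} \approx -0.44444$)
$O = - \frac{56}{9}$ ($O = -4 + \left(-5\right) \left(- \frac{4}{9}\right) \left(-1\right) = -4 + \frac{20}{9} \left(-1\right) = -4 - \frac{20}{9} = - \frac{56}{9} \approx -6.2222$)
$51 + \left(72 - O\right) G{\left(8 \right)} = 51 + \left(72 - - \frac{56}{9}\right) 8 = 51 + \left(72 + \frac{56}{9}\right) 8 = 51 + \frac{704}{9} \cdot 8 = 51 + \frac{5632}{9} = \frac{6091}{9}$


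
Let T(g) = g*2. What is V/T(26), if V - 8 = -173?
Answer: -165/52 ≈ -3.1731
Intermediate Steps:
V = -165 (V = 8 - 173 = -165)
T(g) = 2*g
V/T(26) = -165/(2*26) = -165/52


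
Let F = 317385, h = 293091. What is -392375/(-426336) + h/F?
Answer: 27721020439/15034739040 ≈ 1.8438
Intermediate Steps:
-392375/(-426336) + h/F = -392375/(-426336) + 293091/317385 = -392375*(-1/426336) + 293091*(1/317385) = 392375/426336 + 97697/105795 = 27721020439/15034739040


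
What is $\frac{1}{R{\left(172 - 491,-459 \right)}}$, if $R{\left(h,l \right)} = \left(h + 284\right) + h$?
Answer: $- \frac{1}{354} \approx -0.0028249$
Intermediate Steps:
$R{\left(h,l \right)} = 284 + 2 h$ ($R{\left(h,l \right)} = \left(284 + h\right) + h = 284 + 2 h$)
$\frac{1}{R{\left(172 - 491,-459 \right)}} = \frac{1}{284 + 2 \left(172 - 491\right)} = \frac{1}{284 + 2 \left(-319\right)} = \frac{1}{284 - 638} = \frac{1}{-354} = - \frac{1}{354}$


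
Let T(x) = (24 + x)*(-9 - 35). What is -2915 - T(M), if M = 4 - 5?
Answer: -1903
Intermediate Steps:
M = -1
T(x) = -1056 - 44*x (T(x) = (24 + x)*(-44) = -1056 - 44*x)
-2915 - T(M) = -2915 - (-1056 - 44*(-1)) = -2915 - (-1056 + 44) = -2915 - 1*(-1012) = -2915 + 1012 = -1903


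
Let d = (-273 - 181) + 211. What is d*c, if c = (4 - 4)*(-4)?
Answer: 0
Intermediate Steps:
c = 0 (c = 0*(-4) = 0)
d = -243 (d = -454 + 211 = -243)
d*c = -243*0 = 0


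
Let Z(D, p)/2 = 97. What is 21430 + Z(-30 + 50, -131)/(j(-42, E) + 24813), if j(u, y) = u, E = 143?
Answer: 530842724/24771 ≈ 21430.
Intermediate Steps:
Z(D, p) = 194 (Z(D, p) = 2*97 = 194)
21430 + Z(-30 + 50, -131)/(j(-42, E) + 24813) = 21430 + 194/(-42 + 24813) = 21430 + 194/24771 = 530842724/24771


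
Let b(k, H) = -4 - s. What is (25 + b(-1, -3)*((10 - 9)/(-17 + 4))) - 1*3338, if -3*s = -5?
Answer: -129190/39 ≈ -3312.6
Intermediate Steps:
s = 5/3 (s = -⅓*(-5) = 5/3 ≈ 1.6667)
b(k, H) = -17/3 (b(k, H) = -4 - 1*5/3 = -4 - 5/3 = -17/3)
(25 + b(-1, -3)*((10 - 9)/(-17 + 4))) - 1*3338 = (25 - 17*(10 - 9)/(3*(-17 + 4))) - 1*3338 = (25 - 17/(3*(-13))) - 3338 = (25 - 17*(-1)/(3*13)) - 3338 = (25 - 17/3*(-1/13)) - 3338 = (25 + 17/39) - 3338 = 992/39 - 3338 = -129190/39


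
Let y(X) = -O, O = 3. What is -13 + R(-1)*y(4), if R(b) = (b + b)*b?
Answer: -19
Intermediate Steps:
R(b) = 2*b**2 (R(b) = (2*b)*b = 2*b**2)
y(X) = -3 (y(X) = -1*3 = -3)
-13 + R(-1)*y(4) = -13 + (2*(-1)**2)*(-3) = -13 + (2*1)*(-3) = -13 + 2*(-3) = -13 - 6 = -19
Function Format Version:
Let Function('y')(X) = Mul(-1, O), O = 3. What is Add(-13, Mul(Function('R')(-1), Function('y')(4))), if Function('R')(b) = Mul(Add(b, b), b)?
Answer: -19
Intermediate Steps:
Function('R')(b) = Mul(2, Pow(b, 2)) (Function('R')(b) = Mul(Mul(2, b), b) = Mul(2, Pow(b, 2)))
Function('y')(X) = -3 (Function('y')(X) = Mul(-1, 3) = -3)
Add(-13, Mul(Function('R')(-1), Function('y')(4))) = Add(-13, Mul(Mul(2, Pow(-1, 2)), -3)) = Add(-13, Mul(Mul(2, 1), -3)) = Add(-13, Mul(2, -3)) = Add(-13, -6) = -19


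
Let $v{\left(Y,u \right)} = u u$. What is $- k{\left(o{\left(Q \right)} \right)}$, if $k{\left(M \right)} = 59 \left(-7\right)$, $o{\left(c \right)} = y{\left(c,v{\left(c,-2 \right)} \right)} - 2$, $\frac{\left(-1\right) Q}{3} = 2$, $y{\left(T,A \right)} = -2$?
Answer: $413$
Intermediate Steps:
$v{\left(Y,u \right)} = u^{2}$
$Q = -6$ ($Q = \left(-3\right) 2 = -6$)
$o{\left(c \right)} = -4$ ($o{\left(c \right)} = -2 - 2 = -4$)
$k{\left(M \right)} = -413$
$- k{\left(o{\left(Q \right)} \right)} = \left(-1\right) \left(-413\right) = 413$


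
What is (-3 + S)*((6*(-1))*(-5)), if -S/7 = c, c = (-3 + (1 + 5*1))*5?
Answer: -3240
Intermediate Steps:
c = 15 (c = (-3 + (1 + 5))*5 = (-3 + 6)*5 = 3*5 = 15)
S = -105 (S = -7*15 = -105)
(-3 + S)*((6*(-1))*(-5)) = (-3 - 105)*((6*(-1))*(-5)) = -(-648)*(-5) = -108*30 = -3240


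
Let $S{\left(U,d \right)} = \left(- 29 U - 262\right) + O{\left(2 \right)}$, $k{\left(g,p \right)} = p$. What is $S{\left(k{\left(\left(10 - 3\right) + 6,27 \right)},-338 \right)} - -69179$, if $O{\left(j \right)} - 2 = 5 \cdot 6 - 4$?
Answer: $68162$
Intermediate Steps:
$O{\left(j \right)} = 28$ ($O{\left(j \right)} = 2 + \left(5 \cdot 6 - 4\right) = 2 + \left(30 - 4\right) = 2 + 26 = 28$)
$S{\left(U,d \right)} = -234 - 29 U$ ($S{\left(U,d \right)} = \left(- 29 U - 262\right) + 28 = \left(-262 - 29 U\right) + 28 = -234 - 29 U$)
$S{\left(k{\left(\left(10 - 3\right) + 6,27 \right)},-338 \right)} - -69179 = \left(-234 - 783\right) - -69179 = \left(-234 - 783\right) + 69179 = -1017 + 69179 = 68162$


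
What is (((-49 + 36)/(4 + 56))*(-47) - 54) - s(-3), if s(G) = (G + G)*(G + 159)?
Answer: 53531/60 ≈ 892.18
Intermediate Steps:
s(G) = 2*G*(159 + G) (s(G) = (2*G)*(159 + G) = 2*G*(159 + G))
(((-49 + 36)/(4 + 56))*(-47) - 54) - s(-3) = (((-49 + 36)/(4 + 56))*(-47) - 54) - 2*(-3)*(159 - 3) = (-13/60*(-47) - 54) - 2*(-3)*156 = (-13*1/60*(-47) - 54) - 1*(-936) = (-13/60*(-47) - 54) + 936 = (611/60 - 54) + 936 = -2629/60 + 936 = 53531/60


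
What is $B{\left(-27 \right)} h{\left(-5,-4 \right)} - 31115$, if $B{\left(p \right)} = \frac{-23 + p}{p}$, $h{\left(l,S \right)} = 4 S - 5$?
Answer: $- \frac{280385}{9} \approx -31154.0$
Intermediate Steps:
$h{\left(l,S \right)} = -5 + 4 S$
$B{\left(p \right)} = \frac{-23 + p}{p}$
$B{\left(-27 \right)} h{\left(-5,-4 \right)} - 31115 = \frac{-23 - 27}{-27} \left(-5 + 4 \left(-4\right)\right) - 31115 = \left(- \frac{1}{27}\right) \left(-50\right) \left(-5 - 16\right) - 31115 = \frac{50}{27} \left(-21\right) - 31115 = - \frac{350}{9} - 31115 = - \frac{280385}{9}$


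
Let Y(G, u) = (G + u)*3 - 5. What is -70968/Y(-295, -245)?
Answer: 70968/1625 ≈ 43.673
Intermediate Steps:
Y(G, u) = -5 + 3*G + 3*u (Y(G, u) = (3*G + 3*u) - 5 = -5 + 3*G + 3*u)
-70968/Y(-295, -245) = -70968/(-5 + 3*(-295) + 3*(-245)) = -70968/(-5 - 885 - 735) = -70968/(-1625) = -70968*(-1/1625) = 70968/1625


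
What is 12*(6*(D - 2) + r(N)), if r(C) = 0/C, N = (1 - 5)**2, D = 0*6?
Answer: -144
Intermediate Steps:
D = 0
N = 16 (N = (-4)**2 = 16)
r(C) = 0
12*(6*(D - 2) + r(N)) = 12*(6*(0 - 2) + 0) = 12*(6*(-2) + 0) = 12*(-12 + 0) = 12*(-12) = -144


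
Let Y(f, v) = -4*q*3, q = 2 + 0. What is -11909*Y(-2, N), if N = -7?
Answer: 285816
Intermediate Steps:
q = 2
Y(f, v) = -24 (Y(f, v) = -4*2*3 = -8*3 = -24)
-11909*Y(-2, N) = -11909*(-24) = 285816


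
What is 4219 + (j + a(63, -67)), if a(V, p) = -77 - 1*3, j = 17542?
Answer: 21681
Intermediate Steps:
a(V, p) = -80 (a(V, p) = -77 - 3 = -80)
4219 + (j + a(63, -67)) = 4219 + (17542 - 80) = 4219 + 17462 = 21681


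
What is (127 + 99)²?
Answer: 51076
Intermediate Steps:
(127 + 99)² = 226² = 51076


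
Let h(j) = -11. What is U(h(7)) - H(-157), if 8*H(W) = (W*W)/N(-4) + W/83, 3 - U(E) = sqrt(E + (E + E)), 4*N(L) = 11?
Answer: -8159829/7304 - I*sqrt(33) ≈ -1117.2 - 5.7446*I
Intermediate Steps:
N(L) = 11/4 (N(L) = (1/4)*11 = 11/4)
U(E) = 3 - sqrt(3)*sqrt(E) (U(E) = 3 - sqrt(E + (E + E)) = 3 - sqrt(E + 2*E) = 3 - sqrt(3*E) = 3 - sqrt(3)*sqrt(E))
H(W) = W**2/22 + W/664 (H(W) = ((W*W)/(11/4) + W/83)/8 = (W**2*(4/11) + W*(1/83))/8 = (4*W**2/11 + W/83)/8 = (W/83 + 4*W**2/11)/8 = W**2/22 + W/664)
U(h(7)) - H(-157) = (3 - sqrt(3)*sqrt(-11)) - (-157)*(11 + 332*(-157))/7304 = (3 - sqrt(3)*I*sqrt(11)) - (-157)*(11 - 52124)/7304 = (3 - I*sqrt(33)) - (-157)*(-52113)/7304 = (3 - I*sqrt(33)) - 1*8181741/7304 = (3 - I*sqrt(33)) - 8181741/7304 = -8159829/7304 - I*sqrt(33)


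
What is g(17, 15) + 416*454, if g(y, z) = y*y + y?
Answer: 189170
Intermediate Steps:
g(y, z) = y + y² (g(y, z) = y² + y = y + y²)
g(17, 15) + 416*454 = 17*(1 + 17) + 416*454 = 17*18 + 188864 = 306 + 188864 = 189170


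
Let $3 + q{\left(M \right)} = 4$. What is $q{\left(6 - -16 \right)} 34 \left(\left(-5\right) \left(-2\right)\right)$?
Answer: $340$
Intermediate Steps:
$q{\left(M \right)} = 1$ ($q{\left(M \right)} = -3 + 4 = 1$)
$q{\left(6 - -16 \right)} 34 \left(\left(-5\right) \left(-2\right)\right) = 1 \cdot 34 \left(\left(-5\right) \left(-2\right)\right) = 34 \cdot 10 = 340$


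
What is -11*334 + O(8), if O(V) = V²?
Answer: -3610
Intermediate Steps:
-11*334 + O(8) = -11*334 + 8² = -3674 + 64 = -3610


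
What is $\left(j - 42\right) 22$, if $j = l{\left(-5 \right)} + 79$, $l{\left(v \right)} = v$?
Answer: $704$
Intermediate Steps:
$j = 74$ ($j = -5 + 79 = 74$)
$\left(j - 42\right) 22 = \left(74 - 42\right) 22 = 32 \cdot 22 = 704$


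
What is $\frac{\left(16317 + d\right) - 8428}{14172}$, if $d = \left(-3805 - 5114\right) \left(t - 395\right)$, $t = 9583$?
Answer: $- \frac{81939883}{14172} \approx -5781.8$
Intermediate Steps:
$d = -81947772$ ($d = \left(-3805 - 5114\right) \left(9583 - 395\right) = \left(-8919\right) 9188 = -81947772$)
$\frac{\left(16317 + d\right) - 8428}{14172} = \frac{\left(16317 - 81947772\right) - 8428}{14172} = \left(-81931455 - 8428\right) \frac{1}{14172} = \left(-81939883\right) \frac{1}{14172} = - \frac{81939883}{14172}$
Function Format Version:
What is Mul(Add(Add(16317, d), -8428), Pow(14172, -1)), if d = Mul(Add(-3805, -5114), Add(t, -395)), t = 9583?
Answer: Rational(-81939883, 14172) ≈ -5781.8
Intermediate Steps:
d = -81947772 (d = Mul(Add(-3805, -5114), Add(9583, -395)) = Mul(-8919, 9188) = -81947772)
Mul(Add(Add(16317, d), -8428), Pow(14172, -1)) = Mul(Add(Add(16317, -81947772), -8428), Pow(14172, -1)) = Mul(Add(-81931455, -8428), Rational(1, 14172)) = Mul(-81939883, Rational(1, 14172)) = Rational(-81939883, 14172)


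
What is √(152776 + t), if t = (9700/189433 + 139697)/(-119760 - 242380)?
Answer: √179745619811878895093784445/34300633310 ≈ 390.87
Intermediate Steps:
t = -26463231501/68601266620 (t = (9700*(1/189433) + 139697)/(-362140) = (9700/189433 + 139697)*(-1/362140) = (26463231501/189433)*(-1/362140) = -26463231501/68601266620 ≈ -0.38575)
√(152776 + t) = √(152776 - 26463231501/68601266620) = √(10480600645905619/68601266620) = √179745619811878895093784445/34300633310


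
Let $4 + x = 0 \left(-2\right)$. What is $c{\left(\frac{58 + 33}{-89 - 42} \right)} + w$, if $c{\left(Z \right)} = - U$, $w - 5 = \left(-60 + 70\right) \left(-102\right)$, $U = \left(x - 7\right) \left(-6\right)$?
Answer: $-1081$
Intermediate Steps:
$x = -4$ ($x = -4 + 0 \left(-2\right) = -4 + 0 = -4$)
$U = 66$ ($U = \left(-4 - 7\right) \left(-6\right) = \left(-11\right) \left(-6\right) = 66$)
$w = -1015$ ($w = 5 + \left(-60 + 70\right) \left(-102\right) = 5 + 10 \left(-102\right) = 5 - 1020 = -1015$)
$c{\left(Z \right)} = -66$ ($c{\left(Z \right)} = \left(-1\right) 66 = -66$)
$c{\left(\frac{58 + 33}{-89 - 42} \right)} + w = -66 - 1015 = -1081$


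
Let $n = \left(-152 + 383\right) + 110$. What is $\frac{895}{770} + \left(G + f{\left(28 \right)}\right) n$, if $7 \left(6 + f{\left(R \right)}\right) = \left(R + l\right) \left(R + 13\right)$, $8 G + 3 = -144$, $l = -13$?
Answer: $\frac{13335521}{616} \approx 21649.0$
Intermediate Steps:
$G = - \frac{147}{8}$ ($G = - \frac{3}{8} + \frac{1}{8} \left(-144\right) = - \frac{3}{8} - 18 = - \frac{147}{8} \approx -18.375$)
$f{\left(R \right)} = -6 + \frac{\left(-13 + R\right) \left(13 + R\right)}{7}$ ($f{\left(R \right)} = -6 + \frac{\left(R - 13\right) \left(R + 13\right)}{7} = -6 + \frac{\left(-13 + R\right) \left(13 + R\right)}{7}$)
$n = 341$ ($n = 231 + 110 = 341$)
$\frac{895}{770} + \left(G + f{\left(28 \right)}\right) n = \frac{895}{770} + \left(- \frac{147}{8} - \left(\frac{211}{7} - \frac{28^{2}}{7}\right)\right) 341 = 895 \cdot \frac{1}{770} + \left(- \frac{147}{8} + \left(- \frac{211}{7} + \frac{1}{7} \cdot 784\right)\right) 341 = \frac{179}{154} + \left(- \frac{147}{8} + \left(- \frac{211}{7} + 112\right)\right) 341 = \frac{179}{154} + \left(- \frac{147}{8} + \frac{573}{7}\right) 341 = \frac{179}{154} + \frac{3555}{56} \cdot 341 = \frac{179}{154} + \frac{1212255}{56} = \frac{13335521}{616}$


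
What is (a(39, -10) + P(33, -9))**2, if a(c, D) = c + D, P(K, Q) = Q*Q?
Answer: 12100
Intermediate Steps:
P(K, Q) = Q**2
a(c, D) = D + c
(a(39, -10) + P(33, -9))**2 = ((-10 + 39) + (-9)**2)**2 = (29 + 81)**2 = 110**2 = 12100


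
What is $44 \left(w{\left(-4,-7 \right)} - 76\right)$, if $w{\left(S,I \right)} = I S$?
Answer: $-2112$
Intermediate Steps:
$44 \left(w{\left(-4,-7 \right)} - 76\right) = 44 \left(\left(-7\right) \left(-4\right) - 76\right) = 44 \left(28 - 76\right) = 44 \left(-48\right) = -2112$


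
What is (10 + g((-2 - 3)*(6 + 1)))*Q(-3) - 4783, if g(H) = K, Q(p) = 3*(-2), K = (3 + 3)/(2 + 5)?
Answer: -33937/7 ≈ -4848.1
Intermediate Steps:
K = 6/7 ≈ 0.85714
Q(p) = -6
g(H) = 6/7
(10 + g((-2 - 3)*(6 + 1)))*Q(-3) - 4783 = (10 + 6/7)*(-6) - 4783 = (76/7)*(-6) - 4783 = -456/7 - 4783 = -33937/7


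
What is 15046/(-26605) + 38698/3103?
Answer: 982872552/82555315 ≈ 11.906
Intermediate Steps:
15046/(-26605) + 38698/3103 = 15046*(-1/26605) + 38698*(1/3103) = -15046/26605 + 38698/3103 = 982872552/82555315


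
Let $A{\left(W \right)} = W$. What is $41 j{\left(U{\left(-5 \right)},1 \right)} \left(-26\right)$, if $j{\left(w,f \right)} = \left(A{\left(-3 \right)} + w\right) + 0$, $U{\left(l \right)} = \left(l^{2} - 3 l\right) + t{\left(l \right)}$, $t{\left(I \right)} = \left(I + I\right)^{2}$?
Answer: $-146042$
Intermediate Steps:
$t{\left(I \right)} = 4 I^{2}$ ($t{\left(I \right)} = \left(2 I\right)^{2} = 4 I^{2}$)
$U{\left(l \right)} = - 3 l + 5 l^{2}$ ($U{\left(l \right)} = \left(l^{2} - 3 l\right) + 4 l^{2} = - 3 l + 5 l^{2}$)
$j{\left(w,f \right)} = -3 + w$ ($j{\left(w,f \right)} = \left(-3 + w\right) + 0 = -3 + w$)
$41 j{\left(U{\left(-5 \right)},1 \right)} \left(-26\right) = 41 \left(-3 - 5 \left(-3 + 5 \left(-5\right)\right)\right) \left(-26\right) = 41 \left(-3 - 5 \left(-3 - 25\right)\right) \left(-26\right) = 41 \left(-3 - -140\right) \left(-26\right) = 41 \left(-3 + 140\right) \left(-26\right) = 41 \cdot 137 \left(-26\right) = 5617 \left(-26\right) = -146042$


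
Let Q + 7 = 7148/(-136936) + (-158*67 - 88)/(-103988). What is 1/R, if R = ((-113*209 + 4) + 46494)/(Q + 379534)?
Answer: 168885988491418/10181831039769 ≈ 16.587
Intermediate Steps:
Q = -3092486148/444990649 (Q = -7 + (7148/(-136936) + (-158*67 - 88)/(-103988)) = -7 + (7148*(-1/136936) + (-10586 - 88)*(-1/103988)) = -7 + (-1787/34234 - 10674*(-1/103988)) = -7 + (-1787/34234 + 5337/51994) = -7 + 22448395/444990649 = -3092486148/444990649 ≈ -6.9496)
R = 10181831039769/168885988491418 (R = ((-113*209 + 4) + 46494)/(-3092486148/444990649 + 379534) = ((-23617 + 4) + 46494)/(168885988491418/444990649) = (-23613 + 46494)*(444990649/168885988491418) = 22881*(444990649/168885988491418) = 10181831039769/168885988491418 ≈ 0.060288)
1/R = 1/(10181831039769/168885988491418) = 168885988491418/10181831039769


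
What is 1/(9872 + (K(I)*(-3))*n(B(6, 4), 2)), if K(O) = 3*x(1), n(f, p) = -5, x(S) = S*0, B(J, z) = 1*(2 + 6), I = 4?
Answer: 1/9872 ≈ 0.00010130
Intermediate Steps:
B(J, z) = 8 (B(J, z) = 1*8 = 8)
x(S) = 0
K(O) = 0 (K(O) = 3*0 = 0)
1/(9872 + (K(I)*(-3))*n(B(6, 4), 2)) = 1/(9872 + (0*(-3))*(-5)) = 1/(9872 + 0*(-5)) = 1/(9872 + 0) = 1/9872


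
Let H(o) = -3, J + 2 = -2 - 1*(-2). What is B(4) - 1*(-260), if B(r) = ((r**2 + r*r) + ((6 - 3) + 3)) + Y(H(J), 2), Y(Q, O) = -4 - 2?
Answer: 292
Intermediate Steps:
J = -2 (J = -2 + (-2 - 1*(-2)) = -2 + (-2 + 2) = -2 + 0 = -2)
Y(Q, O) = -6
B(r) = 2*r**2 (B(r) = ((r**2 + r*r) + ((6 - 3) + 3)) - 6 = ((r**2 + r**2) + (3 + 3)) - 6 = (2*r**2 + 6) - 6 = (6 + 2*r**2) - 6 = 2*r**2)
B(4) - 1*(-260) = 2*4**2 - 1*(-260) = 2*16 + 260 = 32 + 260 = 292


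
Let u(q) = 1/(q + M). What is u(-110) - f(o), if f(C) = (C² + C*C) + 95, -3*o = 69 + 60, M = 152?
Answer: -159305/42 ≈ -3793.0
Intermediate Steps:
o = -43 (o = -(69 + 60)/3 = -⅓*129 = -43)
u(q) = 1/(152 + q) (u(q) = 1/(q + 152) = 1/(152 + q))
f(C) = 95 + 2*C² (f(C) = (C² + C²) + 95 = 2*C² + 95 = 95 + 2*C²)
u(-110) - f(o) = 1/(152 - 110) - (95 + 2*(-43)²) = 1/42 - (95 + 2*1849) = 1/42 - (95 + 3698) = 1/42 - 1*3793 = 1/42 - 3793 = -159305/42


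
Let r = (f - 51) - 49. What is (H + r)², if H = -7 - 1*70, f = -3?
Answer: 32400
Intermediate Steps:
H = -77 (H = -7 - 70 = -77)
r = -103 (r = (-3 - 51) - 49 = -54 - 49 = -103)
(H + r)² = (-77 - 103)² = (-180)² = 32400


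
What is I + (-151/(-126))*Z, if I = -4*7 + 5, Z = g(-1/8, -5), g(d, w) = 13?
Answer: -935/126 ≈ -7.4206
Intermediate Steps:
Z = 13
I = -23 (I = -28 + 5 = -23)
I + (-151/(-126))*Z = -23 - 151/(-126)*13 = -23 - 151*(-1/126)*13 = -23 + (151/126)*13 = -23 + 1963/126 = -935/126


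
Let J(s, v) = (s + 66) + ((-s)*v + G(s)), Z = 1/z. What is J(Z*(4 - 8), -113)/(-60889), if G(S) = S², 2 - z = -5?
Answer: -58/2983561 ≈ -1.9440e-5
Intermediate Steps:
z = 7 (z = 2 - 1*(-5) = 2 + 5 = 7)
Z = ⅐ (Z = 1/7 = ⅐ ≈ 0.14286)
J(s, v) = 66 + s + s² - s*v (J(s, v) = (s + 66) + ((-s)*v + s²) = (66 + s) + (-s*v + s²) = (66 + s) + (s² - s*v) = 66 + s + s² - s*v)
J(Z*(4 - 8), -113)/(-60889) = (66 + (4 - 8)/7 + ((4 - 8)/7)² - 1*(4 - 8)/7*(-113))/(-60889) = (66 + (⅐)*(-4) + ((⅐)*(-4))² - 1*(⅐)*(-4)*(-113))*(-1/60889) = (66 - 4/7 + (-4/7)² - 1*(-4/7)*(-113))*(-1/60889) = (66 - 4/7 + 16/49 - 452/7)*(-1/60889) = (58/49)*(-1/60889) = -58/2983561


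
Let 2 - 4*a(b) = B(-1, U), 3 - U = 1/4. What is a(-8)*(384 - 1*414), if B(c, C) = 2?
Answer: 0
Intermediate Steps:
U = 11/4 (U = 3 - 1/4 = 11/4 ≈ 2.7500)
a(b) = 0 (a(b) = 1/2 - 1/4*2 = 1/2 - 1/2 = 0)
a(-8)*(384 - 1*414) = 0*(384 - 1*414) = 0*(384 - 414) = 0*(-30) = 0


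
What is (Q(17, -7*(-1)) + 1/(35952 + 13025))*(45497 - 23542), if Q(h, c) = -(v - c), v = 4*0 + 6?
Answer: 1075311990/48977 ≈ 21955.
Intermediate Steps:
v = 6 (v = 0 + 6 = 6)
Q(h, c) = -6 + c (Q(h, c) = -(6 - c) = -6 + c)
(Q(17, -7*(-1)) + 1/(35952 + 13025))*(45497 - 23542) = ((-6 - 7*(-1)) + 1/(35952 + 13025))*(45497 - 23542) = ((-6 + 7) + 1/48977)*21955 = (1 + 1/48977)*21955 = (48978/48977)*21955 = 1075311990/48977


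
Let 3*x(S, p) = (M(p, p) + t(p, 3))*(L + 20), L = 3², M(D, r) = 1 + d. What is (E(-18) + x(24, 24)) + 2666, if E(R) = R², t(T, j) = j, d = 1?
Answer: 9115/3 ≈ 3038.3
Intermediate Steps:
M(D, r) = 2 (M(D, r) = 1 + 1 = 2)
L = 9
x(S, p) = 145/3 (x(S, p) = ((2 + 3)*(9 + 20))/3 = (5*29)/3 = (⅓)*145 = 145/3)
(E(-18) + x(24, 24)) + 2666 = ((-18)² + 145/3) + 2666 = (324 + 145/3) + 2666 = 1117/3 + 2666 = 9115/3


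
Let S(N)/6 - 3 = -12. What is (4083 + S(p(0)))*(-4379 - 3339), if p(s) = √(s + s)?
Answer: -31095822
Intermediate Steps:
p(s) = √2*√s (p(s) = √(2*s) = √2*√s)
S(N) = -54 (S(N) = 18 + 6*(-12) = 18 - 72 = -54)
(4083 + S(p(0)))*(-4379 - 3339) = (4083 - 54)*(-4379 - 3339) = 4029*(-7718) = -31095822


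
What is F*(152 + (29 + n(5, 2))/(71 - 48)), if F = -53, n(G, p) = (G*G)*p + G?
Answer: -189740/23 ≈ -8249.6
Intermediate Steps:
n(G, p) = G + p*G**2 (n(G, p) = G**2*p + G = p*G**2 + G = G + p*G**2)
F*(152 + (29 + n(5, 2))/(71 - 48)) = -53*(152 + (29 + 5*(1 + 5*2))/(71 - 48)) = -53*(152 + (29 + 5*(1 + 10))/23) = -53*(152 + (29 + 5*11)*(1/23)) = -53*(152 + (29 + 55)*(1/23)) = -53*(152 + 84*(1/23)) = -53*(152 + 84/23) = -53*3580/23 = -189740/23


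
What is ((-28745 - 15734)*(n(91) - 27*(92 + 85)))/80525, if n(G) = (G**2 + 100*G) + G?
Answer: -564571947/80525 ≈ -7011.1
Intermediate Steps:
n(G) = G**2 + 101*G
((-28745 - 15734)*(n(91) - 27*(92 + 85)))/80525 = ((-28745 - 15734)*(91*(101 + 91) - 27*(92 + 85)))/80525 = -44479*(91*192 - 27*177)*(1/80525) = -44479*(17472 - 4779)*(1/80525) = -44479*12693*(1/80525) = -564571947*1/80525 = -564571947/80525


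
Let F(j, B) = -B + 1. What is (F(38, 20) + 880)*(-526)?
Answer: -452886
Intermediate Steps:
F(j, B) = 1 - B
(F(38, 20) + 880)*(-526) = ((1 - 1*20) + 880)*(-526) = ((1 - 20) + 880)*(-526) = (-19 + 880)*(-526) = 861*(-526) = -452886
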